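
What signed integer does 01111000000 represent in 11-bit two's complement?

Binary: 01111000000
Sign bit: 0 (non-negative)
Read directly as an unsigned value:
01111000000 = 512 + 256 + 128 + 64 = 960
Value: 960



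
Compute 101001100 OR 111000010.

OR: 1 when either bit is 1
  101001100
| 111000010
-----------
  111001110
Decimal: 332 | 450 = 462



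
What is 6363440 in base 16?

Using repeated division by 16 (digits 10–15 are A–F):
6363440 ÷ 16 = 397715 remainder 0
397715 ÷ 16 = 24857 remainder 3
24857 ÷ 16 = 1553 remainder 9
1553 ÷ 16 = 97 remainder 1
97 ÷ 16 = 6 remainder 1
6 ÷ 16 = 0 remainder 6
Reading remainders bottom to top: 611930



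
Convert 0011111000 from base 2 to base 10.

Sum of powers of 2 for each 1-bit:
2^3 + 2^4 + 2^5 + 2^6 + 2^7
= 8 + 16 + 32 + 64 + 128
= 248



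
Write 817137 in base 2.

Using repeated division by 2:
817137 ÷ 2 = 408568 remainder 1
408568 ÷ 2 = 204284 remainder 0
204284 ÷ 2 = 102142 remainder 0
102142 ÷ 2 = 51071 remainder 0
51071 ÷ 2 = 25535 remainder 1
25535 ÷ 2 = 12767 remainder 1
12767 ÷ 2 = 6383 remainder 1
6383 ÷ 2 = 3191 remainder 1
3191 ÷ 2 = 1595 remainder 1
1595 ÷ 2 = 797 remainder 1
797 ÷ 2 = 398 remainder 1
398 ÷ 2 = 199 remainder 0
199 ÷ 2 = 99 remainder 1
99 ÷ 2 = 49 remainder 1
49 ÷ 2 = 24 remainder 1
24 ÷ 2 = 12 remainder 0
12 ÷ 2 = 6 remainder 0
6 ÷ 2 = 3 remainder 0
3 ÷ 2 = 1 remainder 1
1 ÷ 2 = 0 remainder 1
Reading remainders bottom to top: 11000111011111110001



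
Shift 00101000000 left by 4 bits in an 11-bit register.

Original: 00101000000 (decimal 320)
Shift left by 4 positions
Append 4 zeros on the right and drop the 4 high bits that overflow the 11-bit width
Result: 10000000000 (decimal 1024)
Equivalent: 320 << 4 = 320 × 2^4 = 5120, truncated to 11 bits = 1024



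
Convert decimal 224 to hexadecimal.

Using repeated division by 16 (digits 10–15 are A–F):
224 ÷ 16 = 14 remainder 0
14 ÷ 16 = 0 remainder 14 (E)
Reading remainders bottom to top: E0



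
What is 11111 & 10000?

AND: 1 only when both bits are 1
  11111
& 10000
-------
  10000
Decimal: 31 & 16 = 16



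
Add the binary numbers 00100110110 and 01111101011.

Add column by column from the right: bit + bit + carry-in; write the sum mod 2, carry 1 when the sum is 2 or 3.
carry:  11111111100
        00100110110
+       01111101011
-------------------
       010100100001
(the carry out of the leftmost column, 0, becomes the leading bit)
Decimal check:
  00100110110 = 256 + 32 + 16 + 4 + 2 = 310
  01111101011 = 512 + 256 + 128 + 64 + 32 + 8 + 2 + 1 = 1003
  310 + 1003 = 1313, and 010100100001 = 1024 + 256 + 32 + 1 = 1313 ✓



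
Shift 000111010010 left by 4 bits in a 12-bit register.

Original: 000111010010 (decimal 466)
Shift left by 4 positions
Append 4 zeros on the right and drop the 4 high bits that overflow the 12-bit width
Result: 110100100000 (decimal 3360)
Equivalent: 466 << 4 = 466 × 2^4 = 7456, truncated to 12 bits = 3360



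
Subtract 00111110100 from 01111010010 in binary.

Method 1 - Direct subtraction (column by column from the right: bit − bit − borrow-in; if negative, add 2 and borrow 1 from the next column):
borrow: 01111111000
        01111010010
-       00111110100
-------------------
        00111011110

Method 2 - Add two's complement:
Two's complement of 00111110100: invert → 11000001011, add 1 → 11000001100
  01111010010
+ 11000001100
-------------
 100111011110  (end carry out of the top bit = 1)
Discarding the end carry: 00111011110
Decimal check:
  01111010010 = 512 + 256 + 128 + 64 + 16 + 2 = 978
  00111110100 = 256 + 128 + 64 + 32 + 16 + 4 = 500
  978 - 500 = 478, and 00111011110 = 256 + 128 + 64 + 16 + 8 + 4 + 2 = 478 ✓



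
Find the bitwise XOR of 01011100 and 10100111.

XOR: 1 when bits differ
  01011100
^ 10100111
----------
  11111011
Decimal: 92 ^ 167 = 251



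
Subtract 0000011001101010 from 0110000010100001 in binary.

Method 1 - Direct subtraction (column by column from the right: bit − bit − borrow-in; if negative, add 2 and borrow 1 from the next column):
borrow: 0011110011111100
        0110000010100001
-       0000011001101010
------------------------
        0101101000110111

Method 2 - Add two's complement:
Two's complement of 0000011001101010: invert → 1111100110010101, add 1 → 1111100110010110
  0110000010100001
+ 1111100110010110
------------------
 10101101000110111  (end carry out of the top bit = 1)
Discarding the end carry: 0101101000110111
Decimal check:
  0110000010100001 = 16384 + 8192 + 128 + 32 + 1 = 24737
  0000011001101010 = 1024 + 512 + 64 + 32 + 8 + 2 = 1642
  24737 - 1642 = 23095, and 0101101000110111 = 16384 + 4096 + 2048 + 512 + 32 + 16 + 4 + 2 + 1 = 23095 ✓



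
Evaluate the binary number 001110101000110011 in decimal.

Sum of powers of 2 for each 1-bit:
2^0 + 2^1 + 2^4 + 2^5 + 2^9 + 2^11 + 2^13 + 2^14 + 2^15
= 1 + 2 + 16 + 32 + 512 + 2048 + 8192 + 16384 + 32768
= 59955



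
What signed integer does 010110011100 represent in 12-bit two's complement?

Binary: 010110011100
Sign bit: 0 (non-negative)
Read directly as an unsigned value:
010110011100 = 1024 + 256 + 128 + 16 + 8 + 4 = 1436
Value: 1436



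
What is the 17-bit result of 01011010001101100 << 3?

Original: 01011010001101100 (decimal 46188)
Shift left by 3 positions
Append 3 zeros on the right and drop the 3 high bits that overflow the 17-bit width
Result: 11010001101100000 (decimal 107360)
Equivalent: 46188 << 3 = 46188 × 2^3 = 369504, truncated to 17 bits = 107360



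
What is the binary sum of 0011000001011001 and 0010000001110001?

Add column by column from the right: bit + bit + carry-in; write the sum mod 2, carry 1 when the sum is 2 or 3.
carry:  0100000011100010
        0011000001011001
+       0010000001110001
------------------------
       00101000011001010
(the carry out of the leftmost column, 0, becomes the leading bit)
Decimal check:
  0011000001011001 = 8192 + 4096 + 64 + 16 + 8 + 1 = 12377
  0010000001110001 = 8192 + 64 + 32 + 16 + 1 = 8305
  12377 + 8305 = 20682, and 00101000011001010 = 16384 + 4096 + 128 + 64 + 8 + 2 = 20682 ✓



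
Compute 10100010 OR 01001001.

OR: 1 when either bit is 1
  10100010
| 01001001
----------
  11101011
Decimal: 162 | 73 = 235



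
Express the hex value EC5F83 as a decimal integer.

Expand by place value (powers of 16):
Digit values: E = 14, C = 12, F = 15
EC5F83 = 14 × 16^5 + 12 × 16^4 + 5 × 16^3 + 15 × 16^2 + 8 × 16^1 + 3 × 16^0
= 14 × 1048576 + 12 × 65536 + 5 × 4096 + 15 × 256 + 8 × 16 + 3 × 1
= 14680064 + 786432 + 20480 + 3840 + 128 + 3
= 15490947



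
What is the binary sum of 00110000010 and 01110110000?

Add column by column from the right: bit + bit + carry-in; write the sum mod 2, carry 1 when the sum is 2 or 3.
carry:  11100000000
        00110000010
+       01110110000
-------------------
       010100110010
(the carry out of the leftmost column, 0, becomes the leading bit)
Decimal check:
  00110000010 = 256 + 128 + 2 = 386
  01110110000 = 512 + 256 + 128 + 32 + 16 = 944
  386 + 944 = 1330, and 010100110010 = 1024 + 256 + 32 + 16 + 2 = 1330 ✓



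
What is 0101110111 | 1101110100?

OR: 1 when either bit is 1
  0101110111
| 1101110100
------------
  1101110111
Decimal: 375 | 884 = 887



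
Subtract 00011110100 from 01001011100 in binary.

Method 1 - Direct subtraction (column by column from the right: bit − bit − borrow-in; if negative, add 2 and borrow 1 from the next column):
borrow: 01111000000
        01001011100
-       00011110100
-------------------
        00101101000

Method 2 - Add two's complement:
Two's complement of 00011110100: invert → 11100001011, add 1 → 11100001100
  01001011100
+ 11100001100
-------------
 100101101000  (end carry out of the top bit = 1)
Discarding the end carry: 00101101000
Decimal check:
  01001011100 = 512 + 64 + 16 + 8 + 4 = 604
  00011110100 = 128 + 64 + 32 + 16 + 4 = 244
  604 - 244 = 360, and 00101101000 = 256 + 64 + 32 + 8 = 360 ✓



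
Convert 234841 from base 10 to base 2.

Using repeated division by 2:
234841 ÷ 2 = 117420 remainder 1
117420 ÷ 2 = 58710 remainder 0
58710 ÷ 2 = 29355 remainder 0
29355 ÷ 2 = 14677 remainder 1
14677 ÷ 2 = 7338 remainder 1
7338 ÷ 2 = 3669 remainder 0
3669 ÷ 2 = 1834 remainder 1
1834 ÷ 2 = 917 remainder 0
917 ÷ 2 = 458 remainder 1
458 ÷ 2 = 229 remainder 0
229 ÷ 2 = 114 remainder 1
114 ÷ 2 = 57 remainder 0
57 ÷ 2 = 28 remainder 1
28 ÷ 2 = 14 remainder 0
14 ÷ 2 = 7 remainder 0
7 ÷ 2 = 3 remainder 1
3 ÷ 2 = 1 remainder 1
1 ÷ 2 = 0 remainder 1
Reading remainders bottom to top: 111001010101011001



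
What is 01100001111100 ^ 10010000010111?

XOR: 1 when bits differ
  01100001111100
^ 10010000010111
----------------
  11110001101011
Decimal: 6268 ^ 9239 = 15467



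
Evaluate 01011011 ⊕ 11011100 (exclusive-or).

XOR: 1 when bits differ
  01011011
^ 11011100
----------
  10000111
Decimal: 91 ^ 220 = 135



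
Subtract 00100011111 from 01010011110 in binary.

Method 1 - Direct subtraction (column by column from the right: bit − bit − borrow-in; if negative, add 2 and borrow 1 from the next column):
borrow: 01011111110
        01010011110
-       00100011111
-------------------
        00101111111

Method 2 - Add two's complement:
Two's complement of 00100011111: invert → 11011100000, add 1 → 11011100001
  01010011110
+ 11011100001
-------------
 100101111111  (end carry out of the top bit = 1)
Discarding the end carry: 00101111111
Decimal check:
  01010011110 = 512 + 128 + 16 + 8 + 4 + 2 = 670
  00100011111 = 256 + 16 + 8 + 4 + 2 + 1 = 287
  670 - 287 = 383, and 00101111111 = 256 + 64 + 32 + 16 + 8 + 4 + 2 + 1 = 383 ✓



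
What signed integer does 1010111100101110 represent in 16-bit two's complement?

Binary: 1010111100101110
Sign bit: 1 (negative)
Invert: 0101000011010001
Add 1:  0101000011010010
Magnitude: 0101000011010010 = 16384 + 4096 + 128 + 64 + 16 + 2 = 20690
Value: -20690



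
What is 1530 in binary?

Using repeated division by 2:
1530 ÷ 2 = 765 remainder 0
765 ÷ 2 = 382 remainder 1
382 ÷ 2 = 191 remainder 0
191 ÷ 2 = 95 remainder 1
95 ÷ 2 = 47 remainder 1
47 ÷ 2 = 23 remainder 1
23 ÷ 2 = 11 remainder 1
11 ÷ 2 = 5 remainder 1
5 ÷ 2 = 2 remainder 1
2 ÷ 2 = 1 remainder 0
1 ÷ 2 = 0 remainder 1
Reading remainders bottom to top: 10111111010



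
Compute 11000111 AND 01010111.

AND: 1 only when both bits are 1
  11000111
& 01010111
----------
  01000111
Decimal: 199 & 87 = 71



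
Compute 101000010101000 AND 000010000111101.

AND: 1 only when both bits are 1
  101000010101000
& 000010000111101
-----------------
  000000000101000
Decimal: 20648 & 1085 = 40



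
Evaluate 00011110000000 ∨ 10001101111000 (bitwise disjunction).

OR: 1 when either bit is 1
  00011110000000
| 10001101111000
----------------
  10011111111000
Decimal: 1920 | 9080 = 10232



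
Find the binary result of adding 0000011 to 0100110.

Add column by column from the right: bit + bit + carry-in; write the sum mod 2, carry 1 when the sum is 2 or 3.
carry:  0001100
        0000011
+       0100110
---------------
       00101001
(the carry out of the leftmost column, 0, becomes the leading bit)
Decimal check:
  0000011 = 2 + 1 = 3
  0100110 = 32 + 4 + 2 = 38
  3 + 38 = 41, and 00101001 = 32 + 8 + 1 = 41 ✓



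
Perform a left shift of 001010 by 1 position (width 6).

Original: 001010 (decimal 10)
Shift left by 1 position
Append 1 zero on the right
Result: 010100 (decimal 20)
Equivalent: 10 << 1 = 10 × 2^1 = 20



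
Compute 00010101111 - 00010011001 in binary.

Method 1 - Direct subtraction (column by column from the right: bit − bit − borrow-in; if negative, add 2 and borrow 1 from the next column):
borrow: 00000100000
        00010101111
-       00010011001
-------------------
        00000010110

Method 2 - Add two's complement:
Two's complement of 00010011001: invert → 11101100110, add 1 → 11101100111
  00010101111
+ 11101100111
-------------
 100000010110  (end carry out of the top bit = 1)
Discarding the end carry: 00000010110
Decimal check:
  00010101111 = 128 + 32 + 8 + 4 + 2 + 1 = 175
  00010011001 = 128 + 16 + 8 + 1 = 153
  175 - 153 = 22, and 00000010110 = 16 + 4 + 2 = 22 ✓



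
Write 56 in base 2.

Using repeated division by 2:
56 ÷ 2 = 28 remainder 0
28 ÷ 2 = 14 remainder 0
14 ÷ 2 = 7 remainder 0
7 ÷ 2 = 3 remainder 1
3 ÷ 2 = 1 remainder 1
1 ÷ 2 = 0 remainder 1
Reading remainders bottom to top: 111000



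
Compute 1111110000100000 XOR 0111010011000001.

XOR: 1 when bits differ
  1111110000100000
^ 0111010011000001
------------------
  1000100011100001
Decimal: 64544 ^ 29889 = 35041



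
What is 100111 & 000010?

AND: 1 only when both bits are 1
  100111
& 000010
--------
  000010
Decimal: 39 & 2 = 2



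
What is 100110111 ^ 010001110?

XOR: 1 when bits differ
  100110111
^ 010001110
-----------
  110111001
Decimal: 311 ^ 142 = 441



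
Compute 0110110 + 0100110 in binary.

Add column by column from the right: bit + bit + carry-in; write the sum mod 2, carry 1 when the sum is 2 or 3.
carry:  1001100
        0110110
+       0100110
---------------
       01011100
(the carry out of the leftmost column, 0, becomes the leading bit)
Decimal check:
  0110110 = 32 + 16 + 4 + 2 = 54
  0100110 = 32 + 4 + 2 = 38
  54 + 38 = 92, and 01011100 = 64 + 16 + 8 + 4 = 92 ✓



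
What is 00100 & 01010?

AND: 1 only when both bits are 1
  00100
& 01010
-------
  00000
Decimal: 4 & 10 = 0



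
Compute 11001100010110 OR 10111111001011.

OR: 1 when either bit is 1
  11001100010110
| 10111111001011
----------------
  11111111011111
Decimal: 13078 | 12235 = 16351



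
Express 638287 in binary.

Using repeated division by 2:
638287 ÷ 2 = 319143 remainder 1
319143 ÷ 2 = 159571 remainder 1
159571 ÷ 2 = 79785 remainder 1
79785 ÷ 2 = 39892 remainder 1
39892 ÷ 2 = 19946 remainder 0
19946 ÷ 2 = 9973 remainder 0
9973 ÷ 2 = 4986 remainder 1
4986 ÷ 2 = 2493 remainder 0
2493 ÷ 2 = 1246 remainder 1
1246 ÷ 2 = 623 remainder 0
623 ÷ 2 = 311 remainder 1
311 ÷ 2 = 155 remainder 1
155 ÷ 2 = 77 remainder 1
77 ÷ 2 = 38 remainder 1
38 ÷ 2 = 19 remainder 0
19 ÷ 2 = 9 remainder 1
9 ÷ 2 = 4 remainder 1
4 ÷ 2 = 2 remainder 0
2 ÷ 2 = 1 remainder 0
1 ÷ 2 = 0 remainder 1
Reading remainders bottom to top: 10011011110101001111



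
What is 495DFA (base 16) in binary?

Convert each hex digit to 4 bits:
  4 = 0100
  9 = 1001
  5 = 0101
  D = 1101
  F = 1111
  A = 1010
Concatenate: 010010010101110111111010



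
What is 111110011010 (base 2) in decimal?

Sum of powers of 2 for each 1-bit:
2^1 + 2^3 + 2^4 + 2^7 + 2^8 + 2^9 + 2^10 + 2^11
= 2 + 8 + 16 + 128 + 256 + 512 + 1024 + 2048
= 3994



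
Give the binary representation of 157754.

Using repeated division by 2:
157754 ÷ 2 = 78877 remainder 0
78877 ÷ 2 = 39438 remainder 1
39438 ÷ 2 = 19719 remainder 0
19719 ÷ 2 = 9859 remainder 1
9859 ÷ 2 = 4929 remainder 1
4929 ÷ 2 = 2464 remainder 1
2464 ÷ 2 = 1232 remainder 0
1232 ÷ 2 = 616 remainder 0
616 ÷ 2 = 308 remainder 0
308 ÷ 2 = 154 remainder 0
154 ÷ 2 = 77 remainder 0
77 ÷ 2 = 38 remainder 1
38 ÷ 2 = 19 remainder 0
19 ÷ 2 = 9 remainder 1
9 ÷ 2 = 4 remainder 1
4 ÷ 2 = 2 remainder 0
2 ÷ 2 = 1 remainder 0
1 ÷ 2 = 0 remainder 1
Reading remainders bottom to top: 100110100000111010



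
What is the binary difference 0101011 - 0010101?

Method 1 - Direct subtraction (column by column from the right: bit − bit − borrow-in; if negative, add 2 and borrow 1 from the next column):
borrow: 0101000
        0101011
-       0010101
---------------
        0010110

Method 2 - Add two's complement:
Two's complement of 0010101: invert → 1101010, add 1 → 1101011
  0101011
+ 1101011
---------
 10010110  (end carry out of the top bit = 1)
Discarding the end carry: 0010110
Decimal check:
  0101011 = 32 + 8 + 2 + 1 = 43
  0010101 = 16 + 4 + 1 = 21
  43 - 21 = 22, and 0010110 = 16 + 4 + 2 = 22 ✓



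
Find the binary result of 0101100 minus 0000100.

Method 1 - Direct subtraction (column by column from the right: bit − bit − borrow-in; if negative, add 2 and borrow 1 from the next column):
borrow: 0000000
        0101100
-       0000100
---------------
        0101000

Method 2 - Add two's complement:
Two's complement of 0000100: invert → 1111011, add 1 → 1111100
  0101100
+ 1111100
---------
 10101000  (end carry out of the top bit = 1)
Discarding the end carry: 0101000
Decimal check:
  0101100 = 32 + 8 + 4 = 44
  0000100 = 4
  44 - 4 = 40, and 0101000 = 32 + 8 = 40 ✓



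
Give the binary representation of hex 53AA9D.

Convert each hex digit to 4 bits:
  5 = 0101
  3 = 0011
  A = 1010
  A = 1010
  9 = 1001
  D = 1101
Concatenate: 010100111010101010011101



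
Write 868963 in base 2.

Using repeated division by 2:
868963 ÷ 2 = 434481 remainder 1
434481 ÷ 2 = 217240 remainder 1
217240 ÷ 2 = 108620 remainder 0
108620 ÷ 2 = 54310 remainder 0
54310 ÷ 2 = 27155 remainder 0
27155 ÷ 2 = 13577 remainder 1
13577 ÷ 2 = 6788 remainder 1
6788 ÷ 2 = 3394 remainder 0
3394 ÷ 2 = 1697 remainder 0
1697 ÷ 2 = 848 remainder 1
848 ÷ 2 = 424 remainder 0
424 ÷ 2 = 212 remainder 0
212 ÷ 2 = 106 remainder 0
106 ÷ 2 = 53 remainder 0
53 ÷ 2 = 26 remainder 1
26 ÷ 2 = 13 remainder 0
13 ÷ 2 = 6 remainder 1
6 ÷ 2 = 3 remainder 0
3 ÷ 2 = 1 remainder 1
1 ÷ 2 = 0 remainder 1
Reading remainders bottom to top: 11010100001001100011



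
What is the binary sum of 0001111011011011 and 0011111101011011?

Add column by column from the right: bit + bit + carry-in; write the sum mod 2, carry 1 when the sum is 2 or 3.
carry:  0111111110110110
        0001111011011011
+       0011111101011011
------------------------
       00101111000110110
(the carry out of the leftmost column, 0, becomes the leading bit)
Decimal check:
  0001111011011011 = 4096 + 2048 + 1024 + 512 + 128 + 64 + 16 + 8 + 2 + 1 = 7899
  0011111101011011 = 8192 + 4096 + 2048 + 1024 + 512 + 256 + 64 + 16 + 8 + 2 + 1 = 16219
  7899 + 16219 = 24118, and 00101111000110110 = 16384 + 4096 + 2048 + 1024 + 512 + 32 + 16 + 4 + 2 = 24118 ✓



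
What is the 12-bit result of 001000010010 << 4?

Original: 001000010010 (decimal 530)
Shift left by 4 positions
Append 4 zeros on the right and drop the 4 high bits that overflow the 12-bit width
Result: 000100100000 (decimal 288)
Equivalent: 530 << 4 = 530 × 2^4 = 8480, truncated to 12 bits = 288



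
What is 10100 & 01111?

AND: 1 only when both bits are 1
  10100
& 01111
-------
  00100
Decimal: 20 & 15 = 4



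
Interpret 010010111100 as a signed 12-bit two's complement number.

Binary: 010010111100
Sign bit: 0 (non-negative)
Read directly as an unsigned value:
010010111100 = 1024 + 128 + 32 + 16 + 8 + 4 = 1212
Value: 1212



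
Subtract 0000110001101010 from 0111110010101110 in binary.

Method 1 - Direct subtraction (column by column from the right: bit − bit − borrow-in; if negative, add 2 and borrow 1 from the next column):
borrow: 0000000010000000
        0111110010101110
-       0000110001101010
------------------------
        0111000001000100

Method 2 - Add two's complement:
Two's complement of 0000110001101010: invert → 1111001110010101, add 1 → 1111001110010110
  0111110010101110
+ 1111001110010110
------------------
 10111000001000100  (end carry out of the top bit = 1)
Discarding the end carry: 0111000001000100
Decimal check:
  0111110010101110 = 16384 + 8192 + 4096 + 2048 + 1024 + 128 + 32 + 8 + 4 + 2 = 31918
  0000110001101010 = 2048 + 1024 + 64 + 32 + 8 + 2 = 3178
  31918 - 3178 = 28740, and 0111000001000100 = 16384 + 8192 + 4096 + 64 + 4 = 28740 ✓



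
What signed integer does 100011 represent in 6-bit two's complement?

Binary: 100011
Sign bit: 1 (negative)
Invert: 011100
Add 1:  011101
Magnitude: 011101 = 16 + 8 + 4 + 1 = 29
Value: -29



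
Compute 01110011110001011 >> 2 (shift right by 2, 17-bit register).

Original: 01110011110001011 (decimal 59275)
Shift right by 2 positions
Drop the 2 low bits; fill with zeros on the left
Result: 00011100111100010 (decimal 14818)
Equivalent: 59275 >> 2 = 59275 ÷ 2^2 = 14818



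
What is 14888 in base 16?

Using repeated division by 16 (digits 10–15 are A–F):
14888 ÷ 16 = 930 remainder 8
930 ÷ 16 = 58 remainder 2
58 ÷ 16 = 3 remainder 10 (A)
3 ÷ 16 = 0 remainder 3
Reading remainders bottom to top: 3A28



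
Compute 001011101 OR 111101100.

OR: 1 when either bit is 1
  001011101
| 111101100
-----------
  111111101
Decimal: 93 | 492 = 509



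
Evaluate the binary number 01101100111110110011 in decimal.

Sum of powers of 2 for each 1-bit:
2^0 + 2^1 + 2^4 + 2^5 + 2^7 + 2^8 + 2^9 + 2^10 + 2^11 + 2^14 + 2^15 + 2^17 + 2^18
= 1 + 2 + 16 + 32 + 128 + 256 + 512 + 1024 + 2048 + 16384 + 32768 + 131072 + 262144
= 446387



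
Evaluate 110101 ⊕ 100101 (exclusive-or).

XOR: 1 when bits differ
  110101
^ 100101
--------
  010000
Decimal: 53 ^ 37 = 16



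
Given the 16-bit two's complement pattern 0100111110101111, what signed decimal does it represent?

Binary: 0100111110101111
Sign bit: 0 (non-negative)
Read directly as an unsigned value:
0100111110101111 = 16384 + 2048 + 1024 + 512 + 256 + 128 + 32 + 8 + 4 + 2 + 1 = 20399
Value: 20399



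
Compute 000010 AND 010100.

AND: 1 only when both bits are 1
  000010
& 010100
--------
  000000
Decimal: 2 & 20 = 0



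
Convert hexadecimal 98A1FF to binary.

Convert each hex digit to 4 bits:
  9 = 1001
  8 = 1000
  A = 1010
  1 = 0001
  F = 1111
  F = 1111
Concatenate: 100110001010000111111111



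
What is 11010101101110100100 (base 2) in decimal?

Sum of powers of 2 for each 1-bit:
2^2 + 2^5 + 2^7 + 2^8 + 2^9 + 2^11 + 2^12 + 2^14 + 2^16 + 2^18 + 2^19
= 4 + 32 + 128 + 256 + 512 + 2048 + 4096 + 16384 + 65536 + 262144 + 524288
= 875428



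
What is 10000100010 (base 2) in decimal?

Sum of powers of 2 for each 1-bit:
2^1 + 2^5 + 2^10
= 2 + 32 + 1024
= 1058



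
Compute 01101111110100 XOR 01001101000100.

XOR: 1 when bits differ
  01101111110100
^ 01001101000100
----------------
  00100010110000
Decimal: 7156 ^ 4932 = 2224



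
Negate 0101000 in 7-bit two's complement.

Original: 0101000
Step 1 - Invert all bits: 1010111
Step 2 - Add 1: 1011000
Verification: 0101000 + 1011000 = 10000000; discarding the end carry (carry out of the top bit) leaves the 7-bit value 0000000, as required for x + (-x)



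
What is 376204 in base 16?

Using repeated division by 16 (digits 10–15 are A–F):
376204 ÷ 16 = 23512 remainder 12 (C)
23512 ÷ 16 = 1469 remainder 8
1469 ÷ 16 = 91 remainder 13 (D)
91 ÷ 16 = 5 remainder 11 (B)
5 ÷ 16 = 0 remainder 5
Reading remainders bottom to top: 5BD8C



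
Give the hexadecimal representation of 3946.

Using repeated division by 16 (digits 10–15 are A–F):
3946 ÷ 16 = 246 remainder 10 (A)
246 ÷ 16 = 15 remainder 6
15 ÷ 16 = 0 remainder 15 (F)
Reading remainders bottom to top: F6A



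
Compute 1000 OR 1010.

OR: 1 when either bit is 1
  1000
| 1010
------
  1010
Decimal: 8 | 10 = 10



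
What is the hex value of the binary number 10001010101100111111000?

Group into 4-bit nibbles from right:
  0100 = 4
  0101 = 5
  0101 = 5
  1001 = 9
  1111 = F
  1000 = 8
Result: 4559F8



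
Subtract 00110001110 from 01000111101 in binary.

Method 1 - Direct subtraction (column by column from the right: bit − bit − borrow-in; if negative, add 2 and borrow 1 from the next column):
borrow: 01100011100
        01000111101
-       00110001110
-------------------
        00010101111

Method 2 - Add two's complement:
Two's complement of 00110001110: invert → 11001110001, add 1 → 11001110010
  01000111101
+ 11001110010
-------------
 100010101111  (end carry out of the top bit = 1)
Discarding the end carry: 00010101111
Decimal check:
  01000111101 = 512 + 32 + 16 + 8 + 4 + 1 = 573
  00110001110 = 256 + 128 + 8 + 4 + 2 = 398
  573 - 398 = 175, and 00010101111 = 128 + 32 + 8 + 4 + 2 + 1 = 175 ✓



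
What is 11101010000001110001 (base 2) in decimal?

Sum of powers of 2 for each 1-bit:
2^0 + 2^4 + 2^5 + 2^6 + 2^13 + 2^15 + 2^17 + 2^18 + 2^19
= 1 + 16 + 32 + 64 + 8192 + 32768 + 131072 + 262144 + 524288
= 958577



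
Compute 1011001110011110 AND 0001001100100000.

AND: 1 only when both bits are 1
  1011001110011110
& 0001001100100000
------------------
  0001001100000000
Decimal: 45982 & 4896 = 4864



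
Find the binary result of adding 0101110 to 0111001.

Add column by column from the right: bit + bit + carry-in; write the sum mod 2, carry 1 when the sum is 2 or 3.
carry:  1110000
        0101110
+       0111001
---------------
       01100111
(the carry out of the leftmost column, 0, becomes the leading bit)
Decimal check:
  0101110 = 32 + 8 + 4 + 2 = 46
  0111001 = 32 + 16 + 8 + 1 = 57
  46 + 57 = 103, and 01100111 = 64 + 32 + 4 + 2 + 1 = 103 ✓



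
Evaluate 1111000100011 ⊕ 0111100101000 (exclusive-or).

XOR: 1 when bits differ
  1111000100011
^ 0111100101000
---------------
  1000100001011
Decimal: 7715 ^ 3880 = 4363



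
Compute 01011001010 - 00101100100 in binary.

Method 1 - Direct subtraction (column by column from the right: bit − bit − borrow-in; if negative, add 2 and borrow 1 from the next column):
borrow: 01011001000
        01011001010
-       00101100100
-------------------
        00101100110

Method 2 - Add two's complement:
Two's complement of 00101100100: invert → 11010011011, add 1 → 11010011100
  01011001010
+ 11010011100
-------------
 100101100110  (end carry out of the top bit = 1)
Discarding the end carry: 00101100110
Decimal check:
  01011001010 = 512 + 128 + 64 + 8 + 2 = 714
  00101100100 = 256 + 64 + 32 + 4 = 356
  714 - 356 = 358, and 00101100110 = 256 + 64 + 32 + 4 + 2 = 358 ✓



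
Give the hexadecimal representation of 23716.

Using repeated division by 16 (digits 10–15 are A–F):
23716 ÷ 16 = 1482 remainder 4
1482 ÷ 16 = 92 remainder 10 (A)
92 ÷ 16 = 5 remainder 12 (C)
5 ÷ 16 = 0 remainder 5
Reading remainders bottom to top: 5CA4



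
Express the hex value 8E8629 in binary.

Convert each hex digit to 4 bits:
  8 = 1000
  E = 1110
  8 = 1000
  6 = 0110
  2 = 0010
  9 = 1001
Concatenate: 100011101000011000101001



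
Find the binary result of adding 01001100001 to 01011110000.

Add column by column from the right: bit + bit + carry-in; write the sum mod 2, carry 1 when the sum is 2 or 3.
carry:  10111000000
        01001100001
+       01011110000
-------------------
       010101010001
(the carry out of the leftmost column, 0, becomes the leading bit)
Decimal check:
  01001100001 = 512 + 64 + 32 + 1 = 609
  01011110000 = 512 + 128 + 64 + 32 + 16 = 752
  609 + 752 = 1361, and 010101010001 = 1024 + 256 + 64 + 16 + 1 = 1361 ✓



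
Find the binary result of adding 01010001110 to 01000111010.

Add column by column from the right: bit + bit + carry-in; write the sum mod 2, carry 1 when the sum is 2 or 3.
carry:  10001111100
        01010001110
+       01000111010
-------------------
       010011001000
(the carry out of the leftmost column, 0, becomes the leading bit)
Decimal check:
  01010001110 = 512 + 128 + 8 + 4 + 2 = 654
  01000111010 = 512 + 32 + 16 + 8 + 2 = 570
  654 + 570 = 1224, and 010011001000 = 1024 + 128 + 64 + 8 = 1224 ✓



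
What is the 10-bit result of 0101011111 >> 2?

Original: 0101011111 (decimal 351)
Shift right by 2 positions
Drop the 2 low bits; fill with zeros on the left
Result: 0001010111 (decimal 87)
Equivalent: 351 >> 2 = 351 ÷ 2^2 = 87



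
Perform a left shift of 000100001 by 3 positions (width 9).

Original: 000100001 (decimal 33)
Shift left by 3 positions
Append 3 zeros on the right
Result: 100001000 (decimal 264)
Equivalent: 33 << 3 = 33 × 2^3 = 264



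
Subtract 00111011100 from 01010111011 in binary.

Method 1 - Direct subtraction (column by column from the right: bit − bit − borrow-in; if negative, add 2 and borrow 1 from the next column):
borrow: 01110111000
        01010111011
-       00111011100
-------------------
        00011011111

Method 2 - Add two's complement:
Two's complement of 00111011100: invert → 11000100011, add 1 → 11000100100
  01010111011
+ 11000100100
-------------
 100011011111  (end carry out of the top bit = 1)
Discarding the end carry: 00011011111
Decimal check:
  01010111011 = 512 + 128 + 32 + 16 + 8 + 2 + 1 = 699
  00111011100 = 256 + 128 + 64 + 16 + 8 + 4 = 476
  699 - 476 = 223, and 00011011111 = 128 + 64 + 16 + 8 + 4 + 2 + 1 = 223 ✓



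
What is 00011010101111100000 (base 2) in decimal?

Sum of powers of 2 for each 1-bit:
2^5 + 2^6 + 2^7 + 2^8 + 2^9 + 2^11 + 2^13 + 2^15 + 2^16
= 32 + 64 + 128 + 256 + 512 + 2048 + 8192 + 32768 + 65536
= 109536



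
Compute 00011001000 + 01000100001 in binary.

Add column by column from the right: bit + bit + carry-in; write the sum mod 2, carry 1 when the sum is 2 or 3.
carry:  00000000000
        00011001000
+       01000100001
-------------------
       001011101001
(the carry out of the leftmost column, 0, becomes the leading bit)
Decimal check:
  00011001000 = 128 + 64 + 8 = 200
  01000100001 = 512 + 32 + 1 = 545
  200 + 545 = 745, and 001011101001 = 512 + 128 + 64 + 32 + 8 + 1 = 745 ✓



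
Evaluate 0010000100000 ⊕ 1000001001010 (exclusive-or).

XOR: 1 when bits differ
  0010000100000
^ 1000001001010
---------------
  1010001101010
Decimal: 1056 ^ 4170 = 5226



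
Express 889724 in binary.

Using repeated division by 2:
889724 ÷ 2 = 444862 remainder 0
444862 ÷ 2 = 222431 remainder 0
222431 ÷ 2 = 111215 remainder 1
111215 ÷ 2 = 55607 remainder 1
55607 ÷ 2 = 27803 remainder 1
27803 ÷ 2 = 13901 remainder 1
13901 ÷ 2 = 6950 remainder 1
6950 ÷ 2 = 3475 remainder 0
3475 ÷ 2 = 1737 remainder 1
1737 ÷ 2 = 868 remainder 1
868 ÷ 2 = 434 remainder 0
434 ÷ 2 = 217 remainder 0
217 ÷ 2 = 108 remainder 1
108 ÷ 2 = 54 remainder 0
54 ÷ 2 = 27 remainder 0
27 ÷ 2 = 13 remainder 1
13 ÷ 2 = 6 remainder 1
6 ÷ 2 = 3 remainder 0
3 ÷ 2 = 1 remainder 1
1 ÷ 2 = 0 remainder 1
Reading remainders bottom to top: 11011001001101111100



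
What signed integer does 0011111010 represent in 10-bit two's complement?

Binary: 0011111010
Sign bit: 0 (non-negative)
Read directly as an unsigned value:
0011111010 = 128 + 64 + 32 + 16 + 8 + 2 = 250
Value: 250



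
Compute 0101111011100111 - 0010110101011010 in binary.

Method 1 - Direct subtraction (column by column from the right: bit − bit − borrow-in; if negative, add 2 and borrow 1 from the next column):
borrow: 0100001000110000
        0101111011100111
-       0010110101011010
------------------------
        0011000110001101

Method 2 - Add two's complement:
Two's complement of 0010110101011010: invert → 1101001010100101, add 1 → 1101001010100110
  0101111011100111
+ 1101001010100110
------------------
 10011000110001101  (end carry out of the top bit = 1)
Discarding the end carry: 0011000110001101
Decimal check:
  0101111011100111 = 16384 + 4096 + 2048 + 1024 + 512 + 128 + 64 + 32 + 4 + 2 + 1 = 24295
  0010110101011010 = 8192 + 2048 + 1024 + 256 + 64 + 16 + 8 + 2 = 11610
  24295 - 11610 = 12685, and 0011000110001101 = 8192 + 4096 + 256 + 128 + 8 + 4 + 1 = 12685 ✓



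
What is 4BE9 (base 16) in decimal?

Expand by place value (powers of 16):
Digit values: B = 11, E = 14
4BE9 = 4 × 16^3 + 11 × 16^2 + 14 × 16^1 + 9 × 16^0
= 4 × 4096 + 11 × 256 + 14 × 16 + 9 × 1
= 16384 + 2816 + 224 + 9
= 19433



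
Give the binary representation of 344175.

Using repeated division by 2:
344175 ÷ 2 = 172087 remainder 1
172087 ÷ 2 = 86043 remainder 1
86043 ÷ 2 = 43021 remainder 1
43021 ÷ 2 = 21510 remainder 1
21510 ÷ 2 = 10755 remainder 0
10755 ÷ 2 = 5377 remainder 1
5377 ÷ 2 = 2688 remainder 1
2688 ÷ 2 = 1344 remainder 0
1344 ÷ 2 = 672 remainder 0
672 ÷ 2 = 336 remainder 0
336 ÷ 2 = 168 remainder 0
168 ÷ 2 = 84 remainder 0
84 ÷ 2 = 42 remainder 0
42 ÷ 2 = 21 remainder 0
21 ÷ 2 = 10 remainder 1
10 ÷ 2 = 5 remainder 0
5 ÷ 2 = 2 remainder 1
2 ÷ 2 = 1 remainder 0
1 ÷ 2 = 0 remainder 1
Reading remainders bottom to top: 1010100000001101111



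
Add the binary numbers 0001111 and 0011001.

Add column by column from the right: bit + bit + carry-in; write the sum mod 2, carry 1 when the sum is 2 or 3.
carry:  0111110
        0001111
+       0011001
---------------
       00101000
(the carry out of the leftmost column, 0, becomes the leading bit)
Decimal check:
  0001111 = 8 + 4 + 2 + 1 = 15
  0011001 = 16 + 8 + 1 = 25
  15 + 25 = 40, and 00101000 = 32 + 8 = 40 ✓



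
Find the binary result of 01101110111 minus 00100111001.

Method 1 - Direct subtraction (column by column from the right: bit − bit − borrow-in; if negative, add 2 and borrow 1 from the next column):
borrow: 00001110000
        01101110111
-       00100111001
-------------------
        01000111110

Method 2 - Add two's complement:
Two's complement of 00100111001: invert → 11011000110, add 1 → 11011000111
  01101110111
+ 11011000111
-------------
 101000111110  (end carry out of the top bit = 1)
Discarding the end carry: 01000111110
Decimal check:
  01101110111 = 512 + 256 + 64 + 32 + 16 + 4 + 2 + 1 = 887
  00100111001 = 256 + 32 + 16 + 8 + 1 = 313
  887 - 313 = 574, and 01000111110 = 512 + 32 + 16 + 8 + 4 + 2 = 574 ✓



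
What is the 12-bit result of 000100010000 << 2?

Original: 000100010000 (decimal 272)
Shift left by 2 positions
Append 2 zeros on the right
Result: 010001000000 (decimal 1088)
Equivalent: 272 << 2 = 272 × 2^2 = 1088



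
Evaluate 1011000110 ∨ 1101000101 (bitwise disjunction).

OR: 1 when either bit is 1
  1011000110
| 1101000101
------------
  1111000111
Decimal: 710 | 837 = 967



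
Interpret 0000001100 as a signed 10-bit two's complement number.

Binary: 0000001100
Sign bit: 0 (non-negative)
Read directly as an unsigned value:
0000001100 = 8 + 4 = 12
Value: 12



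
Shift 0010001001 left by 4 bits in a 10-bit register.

Original: 0010001001 (decimal 137)
Shift left by 4 positions
Append 4 zeros on the right and drop the 4 high bits that overflow the 10-bit width
Result: 0010010000 (decimal 144)
Equivalent: 137 << 4 = 137 × 2^4 = 2192, truncated to 10 bits = 144



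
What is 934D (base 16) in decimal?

Expand by place value (powers of 16):
Digit values: D = 13
934D = 9 × 16^3 + 3 × 16^2 + 4 × 16^1 + 13 × 16^0
= 9 × 4096 + 3 × 256 + 4 × 16 + 13 × 1
= 36864 + 768 + 64 + 13
= 37709



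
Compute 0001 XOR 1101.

XOR: 1 when bits differ
  0001
^ 1101
------
  1100
Decimal: 1 ^ 13 = 12



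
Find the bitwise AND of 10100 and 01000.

AND: 1 only when both bits are 1
  10100
& 01000
-------
  00000
Decimal: 20 & 8 = 0



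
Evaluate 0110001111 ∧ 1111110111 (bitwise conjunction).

AND: 1 only when both bits are 1
  0110001111
& 1111110111
------------
  0110000111
Decimal: 399 & 1015 = 391



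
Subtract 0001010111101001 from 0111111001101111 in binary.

Method 1 - Direct subtraction (column by column from the right: bit − bit − borrow-in; if negative, add 2 and borrow 1 from the next column):
borrow: 0000001100000000
        0111111001101111
-       0001010111101001
------------------------
        0110100010000110

Method 2 - Add two's complement:
Two's complement of 0001010111101001: invert → 1110101000010110, add 1 → 1110101000010111
  0111111001101111
+ 1110101000010111
------------------
 10110100010000110  (end carry out of the top bit = 1)
Discarding the end carry: 0110100010000110
Decimal check:
  0111111001101111 = 16384 + 8192 + 4096 + 2048 + 1024 + 512 + 64 + 32 + 8 + 4 + 2 + 1 = 32367
  0001010111101001 = 4096 + 1024 + 256 + 128 + 64 + 32 + 8 + 1 = 5609
  32367 - 5609 = 26758, and 0110100010000110 = 16384 + 8192 + 2048 + 128 + 4 + 2 = 26758 ✓



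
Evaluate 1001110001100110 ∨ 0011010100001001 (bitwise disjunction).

OR: 1 when either bit is 1
  1001110001100110
| 0011010100001001
------------------
  1011110101101111
Decimal: 40038 | 13577 = 48495



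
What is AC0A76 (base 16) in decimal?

Expand by place value (powers of 16):
Digit values: A = 10, C = 12
AC0A76 = 10 × 16^5 + 12 × 16^4 + 0 × 16^3 + 10 × 16^2 + 7 × 16^1 + 6 × 16^0
= 10 × 1048576 + 12 × 65536 + 0 × 4096 + 10 × 256 + 7 × 16 + 6 × 1
= 10485760 + 786432 + 0 + 2560 + 112 + 6
= 11274870



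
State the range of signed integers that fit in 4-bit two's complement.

For 4-bit two's complement:
Minimum: -2^3 = -8
Maximum: 2^3 - 1 = 7



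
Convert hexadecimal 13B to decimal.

Expand by place value (powers of 16):
Digit values: B = 11
13B = 1 × 16^2 + 3 × 16^1 + 11 × 16^0
= 1 × 256 + 3 × 16 + 11 × 1
= 256 + 48 + 11
= 315



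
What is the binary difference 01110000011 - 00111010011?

Method 1 - Direct subtraction (column by column from the right: bit − bit − borrow-in; if negative, add 2 and borrow 1 from the next column):
borrow: 01111100000
        01110000011
-       00111010011
-------------------
        00110110000

Method 2 - Add two's complement:
Two's complement of 00111010011: invert → 11000101100, add 1 → 11000101101
  01110000011
+ 11000101101
-------------
 100110110000  (end carry out of the top bit = 1)
Discarding the end carry: 00110110000
Decimal check:
  01110000011 = 512 + 256 + 128 + 2 + 1 = 899
  00111010011 = 256 + 128 + 64 + 16 + 2 + 1 = 467
  899 - 467 = 432, and 00110110000 = 256 + 128 + 32 + 16 = 432 ✓



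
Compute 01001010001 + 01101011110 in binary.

Add column by column from the right: bit + bit + carry-in; write the sum mod 2, carry 1 when the sum is 2 or 3.
carry:  10010100000
        01001010001
+       01101011110
-------------------
       010110101111
(the carry out of the leftmost column, 0, becomes the leading bit)
Decimal check:
  01001010001 = 512 + 64 + 16 + 1 = 593
  01101011110 = 512 + 256 + 64 + 16 + 8 + 4 + 2 = 862
  593 + 862 = 1455, and 010110101111 = 1024 + 256 + 128 + 32 + 8 + 4 + 2 + 1 = 1455 ✓



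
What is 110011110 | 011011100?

OR: 1 when either bit is 1
  110011110
| 011011100
-----------
  111011110
Decimal: 414 | 220 = 478



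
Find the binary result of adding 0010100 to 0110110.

Add column by column from the right: bit + bit + carry-in; write the sum mod 2, carry 1 when the sum is 2 or 3.
carry:  1101000
        0010100
+       0110110
---------------
       01001010
(the carry out of the leftmost column, 0, becomes the leading bit)
Decimal check:
  0010100 = 16 + 4 = 20
  0110110 = 32 + 16 + 4 + 2 = 54
  20 + 54 = 74, and 01001010 = 64 + 8 + 2 = 74 ✓



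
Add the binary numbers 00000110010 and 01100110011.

Add column by column from the right: bit + bit + carry-in; write the sum mod 2, carry 1 when the sum is 2 or 3.
carry:  00001100100
        00000110010
+       01100110011
-------------------
       001101100101
(the carry out of the leftmost column, 0, becomes the leading bit)
Decimal check:
  00000110010 = 32 + 16 + 2 = 50
  01100110011 = 512 + 256 + 32 + 16 + 2 + 1 = 819
  50 + 819 = 869, and 001101100101 = 512 + 256 + 64 + 32 + 4 + 1 = 869 ✓



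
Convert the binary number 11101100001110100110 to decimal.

Sum of powers of 2 for each 1-bit:
2^1 + 2^2 + 2^5 + 2^7 + 2^8 + 2^9 + 2^14 + 2^15 + 2^17 + 2^18 + 2^19
= 2 + 4 + 32 + 128 + 256 + 512 + 16384 + 32768 + 131072 + 262144 + 524288
= 967590



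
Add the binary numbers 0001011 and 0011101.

Add column by column from the right: bit + bit + carry-in; write the sum mod 2, carry 1 when the sum is 2 or 3.
carry:  0111110
        0001011
+       0011101
---------------
       00101000
(the carry out of the leftmost column, 0, becomes the leading bit)
Decimal check:
  0001011 = 8 + 2 + 1 = 11
  0011101 = 16 + 8 + 4 + 1 = 29
  11 + 29 = 40, and 00101000 = 32 + 8 = 40 ✓



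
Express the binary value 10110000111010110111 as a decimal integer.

Sum of powers of 2 for each 1-bit:
2^0 + 2^1 + 2^2 + 2^4 + 2^5 + 2^7 + 2^9 + 2^10 + 2^11 + 2^16 + 2^17 + 2^19
= 1 + 2 + 4 + 16 + 32 + 128 + 512 + 1024 + 2048 + 65536 + 131072 + 524288
= 724663



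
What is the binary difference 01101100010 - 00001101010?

Method 1 - Direct subtraction (column by column from the right: bit − bit − borrow-in; if negative, add 2 and borrow 1 from the next column):
borrow: 00111110000
        01101100010
-       00001101010
-------------------
        01011111000

Method 2 - Add two's complement:
Two's complement of 00001101010: invert → 11110010101, add 1 → 11110010110
  01101100010
+ 11110010110
-------------
 101011111000  (end carry out of the top bit = 1)
Discarding the end carry: 01011111000
Decimal check:
  01101100010 = 512 + 256 + 64 + 32 + 2 = 866
  00001101010 = 64 + 32 + 8 + 2 = 106
  866 - 106 = 760, and 01011111000 = 512 + 128 + 64 + 32 + 16 + 8 = 760 ✓

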